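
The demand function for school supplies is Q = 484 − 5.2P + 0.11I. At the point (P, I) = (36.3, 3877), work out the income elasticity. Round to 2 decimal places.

0.59

At P = 36.3, I = 3877: Q = 721.710.
Holding P constant, ∂Q/∂I = 0.11.
η_I = (∂Q/∂I)·(I/Q) = 0.11 × (3877/721.710) = 0.59.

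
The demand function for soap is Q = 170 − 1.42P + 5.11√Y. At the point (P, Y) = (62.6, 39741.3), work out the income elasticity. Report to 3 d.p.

0.463

At P = 62.6, Y = 39741.3: Q = 1099.798.
Holding P constant, ∂Q/∂Y = 5.11/(2√Y) = 0.0128165.
η_Y = (∂Q/∂Y)·(Y/Q) = 0.0128165 × (39741.3/1099.798) = 0.463.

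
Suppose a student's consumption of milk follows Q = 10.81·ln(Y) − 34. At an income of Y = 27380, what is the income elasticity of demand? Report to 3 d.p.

0.141

At Y = 27380: Q = 76.452.
dQ/dY = 10.81/Y = 0.000394814 at this income.
η = (dQ/dY)·(Y/Q) = 0.000394814 × (27380/76.452) = 0.141.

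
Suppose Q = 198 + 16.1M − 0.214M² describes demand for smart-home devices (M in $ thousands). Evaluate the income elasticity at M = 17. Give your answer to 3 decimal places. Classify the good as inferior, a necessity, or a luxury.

At M = 17: Q = 409.8540.
dQ/dM = 16.1 − 0.428M = 8.82400.
η = (dQ/dM)·(M/Q) = 8.82400 × (17/409.8540) = 0.366.
0 < η < 1 ⇒ necessity.

0.366 (necessity)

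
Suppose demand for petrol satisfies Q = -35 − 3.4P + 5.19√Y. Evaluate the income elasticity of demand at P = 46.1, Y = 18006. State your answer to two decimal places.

At P = 46.1, Y = 18006: Q = 504.688.
Holding P constant, ∂Q/∂Y = 5.19/(2√Y) = 0.0193388.
η_Y = (∂Q/∂Y)·(Y/Q) = 0.0193388 × (18006/504.688) = 0.69.

0.69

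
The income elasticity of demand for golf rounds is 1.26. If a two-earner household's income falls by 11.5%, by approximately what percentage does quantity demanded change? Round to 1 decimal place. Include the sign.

-14.5%

%ΔQ ≈ η × %ΔI = 1.26 × (-11.5%) = -14.5%.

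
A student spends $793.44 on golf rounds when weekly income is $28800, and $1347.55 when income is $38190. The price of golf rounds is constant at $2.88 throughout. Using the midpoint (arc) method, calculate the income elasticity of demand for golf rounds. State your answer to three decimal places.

With a constant price, Q₁ = 793.44/2.88 = 275.500 and Q₂ = 1347.55/2.88 = 467.899 (equivalently, work directly with expenditure since P cancels).
Midpoint %ΔQ = (1347.55 − 793.44)/1070.49 = 0.51762; midpoint %ΔI = (38190 − 28800)/33495 = 0.28034.
η = 0.51762 / 0.28034 = 1.846.

1.846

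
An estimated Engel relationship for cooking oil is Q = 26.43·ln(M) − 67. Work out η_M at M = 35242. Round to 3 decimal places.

At M = 35242: Q = 209.722.
dQ/dM = 26.43/M = 0.000749957 at this income.
η = (dQ/dM)·(M/Q) = 0.000749957 × (35242/209.722) = 0.126.

0.126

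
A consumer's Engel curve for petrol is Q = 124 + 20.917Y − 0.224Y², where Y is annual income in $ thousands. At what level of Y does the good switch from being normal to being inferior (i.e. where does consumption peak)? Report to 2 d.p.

46.69

dQ/dY = 20.917 − 0.448Y.
The good is inferior where dQ/dY < 0. Setting dQ/dY = 0 gives Y = 20.917 / 0.448 = 46.69.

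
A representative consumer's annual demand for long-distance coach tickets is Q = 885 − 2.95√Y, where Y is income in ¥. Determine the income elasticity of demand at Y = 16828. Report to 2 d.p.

-0.38

At Y = 16828: Q = 502.318.
dQ/dY = -2.95/(2√Y) = -0.0113704 at this income.
η = (dQ/dY)·(Y/Q) = -0.0113704 × (16828/502.318) = -0.38.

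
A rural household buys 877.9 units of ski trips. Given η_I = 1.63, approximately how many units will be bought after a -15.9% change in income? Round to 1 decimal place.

650.4

%ΔQ ≈ η × %ΔI = 1.63 × (-15.9%) = -25.917%.
New Q ≈ 877.9 × (1 − 0.25917) = 650.4.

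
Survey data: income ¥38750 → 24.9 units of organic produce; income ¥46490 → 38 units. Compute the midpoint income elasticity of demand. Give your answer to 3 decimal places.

2.294

ΔQ = 38 − 24.9 = 13.1; midpoint Q̄ = (24.9 + 38)/2 = 31.45.
ΔI = 46490 − 38750 = 7740; midpoint Ī = (38750 + 46490)/2 = 42620.
η = (ΔQ/Q̄) ÷ (ΔI/Ī) = (13.1/31.45) ÷ (7740/42620) = 2.294.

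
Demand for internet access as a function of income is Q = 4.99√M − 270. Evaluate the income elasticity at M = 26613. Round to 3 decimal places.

0.748

At M = 26613: Q = 544.043.
dQ/dM = 4.99/(2√M) = 0.0152941 at this income.
η = (dQ/dM)·(M/Q) = 0.0152941 × (26613/544.043) = 0.748.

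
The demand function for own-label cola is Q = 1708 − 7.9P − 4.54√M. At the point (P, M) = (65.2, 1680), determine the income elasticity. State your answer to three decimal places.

-0.092

At P = 65.2, M = 1680: Q = 1006.835.
Holding P constant, ∂Q/∂M = -4.54/(2√M) = -0.0553823.
η_M = (∂Q/∂M)·(M/Q) = -0.0553823 × (1680/1006.835) = -0.092.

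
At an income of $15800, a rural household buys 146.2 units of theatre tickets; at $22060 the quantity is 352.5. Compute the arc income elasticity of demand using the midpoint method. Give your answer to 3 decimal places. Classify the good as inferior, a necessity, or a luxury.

2.502 (luxury)

ΔQ = 352.5 − 146.2 = 206.3; midpoint Q̄ = (146.2 + 352.5)/2 = 249.35.
ΔI = 22060 − 15800 = 6260; midpoint Ī = (15800 + 22060)/2 = 18930.
η = (ΔQ/Q̄) ÷ (ΔI/Ī) = (206.3/249.35) ÷ (6260/18930) = 2.502.
η > 1 ⇒ luxury.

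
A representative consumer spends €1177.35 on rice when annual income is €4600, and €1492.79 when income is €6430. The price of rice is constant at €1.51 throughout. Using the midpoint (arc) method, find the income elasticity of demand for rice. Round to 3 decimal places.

With a constant price, Q₁ = 1177.35/1.51 = 779.702 and Q₂ = 1492.79/1.51 = 988.603 (equivalently, work directly with expenditure since P cancels).
Midpoint %ΔQ = (1492.79 − 1177.35)/1335.07 = 0.23627; midpoint %ΔI = (6430 − 4600)/5515 = 0.33182.
η = 0.23627 / 0.33182 = 0.712.

0.712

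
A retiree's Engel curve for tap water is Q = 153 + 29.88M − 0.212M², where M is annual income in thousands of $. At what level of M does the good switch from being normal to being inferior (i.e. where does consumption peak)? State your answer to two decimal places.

70.47

dQ/dM = 29.88 − 0.424M.
The good is inferior where dQ/dM < 0. Setting dQ/dM = 0 gives M = 29.88 / 0.424 = 70.47.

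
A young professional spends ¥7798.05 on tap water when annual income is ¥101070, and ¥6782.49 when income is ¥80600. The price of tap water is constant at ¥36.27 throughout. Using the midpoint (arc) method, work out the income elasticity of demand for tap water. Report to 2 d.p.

With a constant price, Q₁ = 7798.05/36.27 = 215.000 and Q₂ = 6782.49/36.27 = 187.000 (equivalently, work directly with expenditure since P cancels).
Midpoint %ΔQ = (6782.49 − 7798.05)/7290.27 = -0.13930; midpoint %ΔI = (80600 − 101070)/90835 = -0.22535.
η = -0.13930 / -0.22535 = 0.62.

0.62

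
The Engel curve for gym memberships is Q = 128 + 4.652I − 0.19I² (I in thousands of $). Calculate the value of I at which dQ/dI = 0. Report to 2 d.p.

12.24

dQ/dI = 4.652 − 0.38I.
The good is inferior where dQ/dI < 0. Setting dQ/dI = 0 gives I = 4.652 / 0.38 = 12.24.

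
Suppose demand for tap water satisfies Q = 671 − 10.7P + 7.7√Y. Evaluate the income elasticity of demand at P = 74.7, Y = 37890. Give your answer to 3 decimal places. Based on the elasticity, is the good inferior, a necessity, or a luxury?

0.547 (necessity)

At P = 74.7, Y = 37890: Q = 1370.542.
Holding P constant, ∂Q/∂Y = 7.7/(2√Y) = 0.0197787.
η_Y = (∂Q/∂Y)·(Y/Q) = 0.0197787 × (37890/1370.542) = 0.547.
Since 0 < η < 1, this is a necessity.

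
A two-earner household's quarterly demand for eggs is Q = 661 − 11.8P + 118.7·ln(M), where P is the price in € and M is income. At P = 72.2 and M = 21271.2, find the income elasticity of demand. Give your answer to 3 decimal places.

0.120

At P = 72.2, M = 21271.2: Q = 991.898.
Holding P constant, ∂Q/∂M = 118.7/M = 0.00558032.
η_M = (∂Q/∂M)·(M/Q) = 0.00558032 × (21271.2/991.898) = 0.120.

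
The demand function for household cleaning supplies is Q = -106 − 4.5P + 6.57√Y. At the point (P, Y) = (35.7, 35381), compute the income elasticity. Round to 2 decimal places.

0.64

At P = 35.7, Y = 35381: Q = 969.156.
Holding P constant, ∂Q/∂Y = 6.57/(2√Y) = 0.0174643.
η_Y = (∂Q/∂Y)·(Y/Q) = 0.0174643 × (35381/969.156) = 0.64.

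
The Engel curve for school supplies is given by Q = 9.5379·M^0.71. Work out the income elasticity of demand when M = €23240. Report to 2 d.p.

0.71

For Q = A·M^β the income elasticity is constant and equal to β.
Here β = 0.71, so η = 0.71.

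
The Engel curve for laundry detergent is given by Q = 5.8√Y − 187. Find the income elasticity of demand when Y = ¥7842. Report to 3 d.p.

0.786

At Y = 7842: Q = 326.619.
dQ/dY = 5.8/(2√Y) = 0.032748 at this income.
η = (dQ/dY)·(Y/Q) = 0.032748 × (7842/326.619) = 0.786.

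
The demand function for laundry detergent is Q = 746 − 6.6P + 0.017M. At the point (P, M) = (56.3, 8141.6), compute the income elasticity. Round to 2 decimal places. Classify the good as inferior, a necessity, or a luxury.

0.27 (necessity)

At P = 56.3, M = 8141.6: Q = 512.827.
Holding P constant, ∂Q/∂M = 0.017.
η_M = (∂Q/∂M)·(M/Q) = 0.017 × (8141.6/512.827) = 0.27.
Since 0 < η < 1, this is a necessity.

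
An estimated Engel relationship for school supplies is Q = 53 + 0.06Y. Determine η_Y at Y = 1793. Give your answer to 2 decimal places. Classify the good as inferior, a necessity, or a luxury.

At Y = 1793: Q = 160.580.
dQ/dY = 0.06.
η = (dQ/dY)·(Y/Q) = 0.06 × (1793/160.580) = 0.67.
Since 0 < η < 1, the good is a necessity.

0.67 (necessity)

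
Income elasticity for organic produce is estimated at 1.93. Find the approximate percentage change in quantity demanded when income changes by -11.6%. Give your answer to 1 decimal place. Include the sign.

%ΔQ ≈ η × %ΔI = 1.93 × (-11.6%) = -22.4%.

-22.4%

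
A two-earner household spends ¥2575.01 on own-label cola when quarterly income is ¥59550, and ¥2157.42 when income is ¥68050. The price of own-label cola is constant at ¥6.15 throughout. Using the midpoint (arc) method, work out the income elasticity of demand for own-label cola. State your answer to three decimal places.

-1.325

With a constant price, Q₁ = 2575.01/6.15 = 418.701 and Q₂ = 2157.42/6.15 = 350.800 (equivalently, work directly with expenditure since P cancels).
Midpoint %ΔQ = (2157.42 − 2575.01)/2366.22 = -0.17648; midpoint %ΔI = (68050 − 59550)/63800 = 0.13323.
η = -0.17648 / 0.13323 = -1.325.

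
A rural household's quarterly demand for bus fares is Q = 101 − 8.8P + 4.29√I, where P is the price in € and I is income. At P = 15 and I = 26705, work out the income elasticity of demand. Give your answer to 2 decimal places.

0.52

At P = 15, I = 26705: Q = 670.057.
Holding P constant, ∂Q/∂I = 4.29/(2√I) = 0.013126.
η_I = (∂Q/∂I)·(I/Q) = 0.013126 × (26705/670.057) = 0.52.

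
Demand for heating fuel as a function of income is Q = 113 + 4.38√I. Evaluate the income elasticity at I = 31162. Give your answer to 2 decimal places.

0.44

At I = 31162: Q = 886.191.
dQ/dI = 4.38/(2√I) = 0.012406 at this income.
η = (dQ/dI)·(I/Q) = 0.012406 × (31162/886.191) = 0.44.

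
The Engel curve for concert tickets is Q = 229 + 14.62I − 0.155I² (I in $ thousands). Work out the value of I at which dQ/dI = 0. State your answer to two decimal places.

dQ/dI = 14.62 − 0.31I.
The good is inferior where dQ/dI < 0. Setting dQ/dI = 0 gives I = 14.62 / 0.31 = 47.16.

47.16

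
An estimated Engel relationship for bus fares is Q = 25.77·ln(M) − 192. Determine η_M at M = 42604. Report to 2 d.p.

At M = 42604: Q = 82.701.
dQ/dM = 25.77/M = 0.000604873 at this income.
η = (dQ/dM)·(M/Q) = 0.000604873 × (42604/82.701) = 0.31.

0.31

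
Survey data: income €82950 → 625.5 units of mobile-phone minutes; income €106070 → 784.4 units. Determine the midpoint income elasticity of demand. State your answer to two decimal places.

ΔQ = 784.4 − 625.5 = 158.9; midpoint Q̄ = (625.5 + 784.4)/2 = 704.95.
ΔI = 106070 − 82950 = 23120; midpoint Ī = (82950 + 106070)/2 = 94510.
η = (ΔQ/Q̄) ÷ (ΔI/Ī) = (158.9/704.95) ÷ (23120/94510) = 0.92.

0.92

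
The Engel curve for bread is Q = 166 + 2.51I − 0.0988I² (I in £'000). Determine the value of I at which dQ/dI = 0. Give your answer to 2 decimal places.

12.70

dQ/dI = 2.51 − 0.1976I.
The good is inferior where dQ/dI < 0. Setting dQ/dI = 0 gives I = 2.51 / 0.1976 = 12.70.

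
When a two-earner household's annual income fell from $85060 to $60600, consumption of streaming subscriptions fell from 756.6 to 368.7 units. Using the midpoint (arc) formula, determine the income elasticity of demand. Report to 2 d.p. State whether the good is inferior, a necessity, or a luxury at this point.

ΔQ = 368.7 − 756.6 = -387.9; midpoint Q̄ = (756.6 + 368.7)/2 = 562.65.
ΔI = 60600 − 85060 = -24460; midpoint Ī = (85060 + 60600)/2 = 72830.
η = (ΔQ/Q̄) ÷ (ΔI/Ī) = (-387.9/562.65) ÷ (-24460/72830) = 2.05.
η > 1 ⇒ luxury.

2.05 (luxury)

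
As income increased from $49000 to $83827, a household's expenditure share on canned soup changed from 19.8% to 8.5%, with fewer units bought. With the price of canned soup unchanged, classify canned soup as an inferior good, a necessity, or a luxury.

inferior good

Quantity demanded falls as income rises, so η < 0.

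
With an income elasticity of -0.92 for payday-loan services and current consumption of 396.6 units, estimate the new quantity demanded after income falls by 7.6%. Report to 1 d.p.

424.3

%ΔQ ≈ η × %ΔI = -0.92 × (-7.6%) = 6.992%.
New Q ≈ 396.6 × (1 + 0.06992) = 424.3.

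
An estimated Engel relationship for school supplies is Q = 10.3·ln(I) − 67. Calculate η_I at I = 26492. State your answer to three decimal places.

At I = 26492: Q = 37.901.
dQ/dI = 10.3/I = 0.000388797 at this income.
η = (dQ/dI)·(I/Q) = 0.000388797 × (26492/37.901) = 0.272.

0.272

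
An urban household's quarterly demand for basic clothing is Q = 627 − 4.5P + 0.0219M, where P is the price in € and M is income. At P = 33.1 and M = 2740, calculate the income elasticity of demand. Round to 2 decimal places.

At P = 33.1, M = 2740: Q = 538.056.
Holding P constant, ∂Q/∂M = 0.0219.
η_M = (∂Q/∂M)·(M/Q) = 0.0219 × (2740/538.056) = 0.11.

0.11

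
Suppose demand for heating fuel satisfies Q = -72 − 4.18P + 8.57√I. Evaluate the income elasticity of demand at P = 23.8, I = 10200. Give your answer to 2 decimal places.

0.62

At P = 23.8, I = 10200: Q = 694.044.
Holding P constant, ∂Q/∂I = 8.57/(2√I) = 0.0424278.
η_I = (∂Q/∂I)·(I/Q) = 0.0424278 × (10200/694.044) = 0.62.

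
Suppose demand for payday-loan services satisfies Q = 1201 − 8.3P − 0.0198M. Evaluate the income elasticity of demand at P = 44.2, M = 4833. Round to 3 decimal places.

At P = 44.2, M = 4833: Q = 738.447.
Holding P constant, ∂Q/∂M = −0.0198.
η_M = (∂Q/∂M)·(M/Q) = -0.0198 × (4833/738.447) = -0.130.

-0.130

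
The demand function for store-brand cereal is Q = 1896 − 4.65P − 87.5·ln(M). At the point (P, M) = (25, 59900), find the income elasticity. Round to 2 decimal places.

-0.11

At P = 25, M = 59900: Q = 817.212.
Holding P constant, ∂Q/∂M = -87.5/M = -0.00146077.
η_M = (∂Q/∂M)·(M/Q) = -0.00146077 × (59900/817.212) = -0.11.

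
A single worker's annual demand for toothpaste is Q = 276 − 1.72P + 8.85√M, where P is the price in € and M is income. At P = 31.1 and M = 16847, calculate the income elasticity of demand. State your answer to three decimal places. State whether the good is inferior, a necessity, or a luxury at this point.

0.419 (necessity)

At P = 31.1, M = 16847: Q = 1371.203.
Holding P constant, ∂Q/∂M = 8.85/(2√M) = 0.034092.
η_M = (∂Q/∂M)·(M/Q) = 0.034092 × (16847/1371.203) = 0.419.
Since 0 < η < 1, this is a necessity.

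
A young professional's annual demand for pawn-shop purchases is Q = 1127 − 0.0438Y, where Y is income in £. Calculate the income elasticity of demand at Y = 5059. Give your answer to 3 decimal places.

-0.245

At Y = 5059: Q = 905.416.
dQ/dY = −0.0438.
η = (dQ/dY)·(Y/Q) = -0.0438 × (5059/905.416) = -0.245.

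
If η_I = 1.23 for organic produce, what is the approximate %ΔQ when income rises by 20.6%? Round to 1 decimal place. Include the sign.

%ΔQ ≈ η × %ΔI = 1.23 × 20.6% = 25.3%.

25.3%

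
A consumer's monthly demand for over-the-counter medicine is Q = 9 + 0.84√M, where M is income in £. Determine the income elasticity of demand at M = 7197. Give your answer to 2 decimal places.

0.44

At M = 7197: Q = 80.262.
dQ/dM = 0.84/(2√M) = 0.00495078 at this income.
η = (dQ/dM)·(M/Q) = 0.00495078 × (7197/80.262) = 0.44.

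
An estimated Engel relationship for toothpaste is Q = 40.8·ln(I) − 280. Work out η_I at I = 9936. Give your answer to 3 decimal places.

0.427

At I = 9936: Q = 95.520.
dQ/dI = 40.8/I = 0.00410628 at this income.
η = (dQ/dI)·(I/Q) = 0.00410628 × (9936/95.520) = 0.427.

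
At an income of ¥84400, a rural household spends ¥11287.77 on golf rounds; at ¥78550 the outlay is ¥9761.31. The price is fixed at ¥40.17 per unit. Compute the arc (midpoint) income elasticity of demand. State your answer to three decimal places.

2.020

With a constant price, Q₁ = 11287.77/40.17 = 281.000 and Q₂ = 9761.31/40.17 = 243.000 (equivalently, work directly with expenditure since P cancels).
Midpoint %ΔQ = (9761.31 − 11287.77)/10524.54 = -0.14504; midpoint %ΔI = (78550 − 84400)/81475 = -0.07180.
η = -0.14504 / -0.07180 = 2.020.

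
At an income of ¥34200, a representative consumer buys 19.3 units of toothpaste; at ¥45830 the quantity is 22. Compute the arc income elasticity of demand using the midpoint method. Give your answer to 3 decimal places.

0.450

ΔQ = 22 − 19.3 = 2.7; midpoint Q̄ = (19.3 + 22)/2 = 20.65.
ΔI = 45830 − 34200 = 11630; midpoint Ī = (34200 + 45830)/2 = 40015.
η = (ΔQ/Q̄) ÷ (ΔI/Ī) = (2.7/20.65) ÷ (11630/40015) = 0.450.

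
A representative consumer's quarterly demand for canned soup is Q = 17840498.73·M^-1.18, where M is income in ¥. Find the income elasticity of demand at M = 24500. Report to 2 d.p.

For Q = A·M^β the income elasticity is constant and equal to β.
Here β = -1.18, so η = -1.18.

-1.18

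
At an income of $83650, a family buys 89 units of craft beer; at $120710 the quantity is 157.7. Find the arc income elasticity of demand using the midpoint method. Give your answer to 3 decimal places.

ΔQ = 157.7 − 89 = 68.7; midpoint Q̄ = (89 + 157.7)/2 = 123.35.
ΔI = 120710 − 83650 = 37060; midpoint Ī = (83650 + 120710)/2 = 102180.
η = (ΔQ/Q̄) ÷ (ΔI/Ī) = (68.7/123.35) ÷ (37060/102180) = 1.536.

1.536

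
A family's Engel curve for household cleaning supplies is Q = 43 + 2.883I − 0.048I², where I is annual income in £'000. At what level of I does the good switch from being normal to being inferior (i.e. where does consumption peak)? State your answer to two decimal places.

dQ/dI = 2.883 − 0.096I.
The good is inferior where dQ/dI < 0. Setting dQ/dI = 0 gives I = 2.883 / 0.096 = 30.03.

30.03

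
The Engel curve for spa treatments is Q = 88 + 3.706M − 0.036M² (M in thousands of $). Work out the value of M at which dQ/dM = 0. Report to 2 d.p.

dQ/dM = 3.706 − 0.072M.
The good is inferior where dQ/dM < 0. Setting dQ/dM = 0 gives M = 3.706 / 0.072 = 51.47.

51.47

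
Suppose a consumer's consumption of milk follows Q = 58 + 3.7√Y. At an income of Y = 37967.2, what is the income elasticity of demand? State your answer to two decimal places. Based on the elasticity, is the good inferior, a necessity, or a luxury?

At Y = 37967.2: Q = 778.951.
dQ/dY = 3.7/(2√Y) = 0.0094944 at this income.
η = (dQ/dY)·(Y/Q) = 0.0094944 × (37967.2/778.951) = 0.46.
Since 0 < η < 1, the good is a necessity.

0.46 (necessity)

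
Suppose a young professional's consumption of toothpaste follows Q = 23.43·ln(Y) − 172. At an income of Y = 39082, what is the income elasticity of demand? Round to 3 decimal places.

At Y = 39082: Q = 75.735.
dQ/dY = 23.43/Y = 0.000599509 at this income.
η = (dQ/dY)·(Y/Q) = 0.000599509 × (39082/75.735) = 0.309.

0.309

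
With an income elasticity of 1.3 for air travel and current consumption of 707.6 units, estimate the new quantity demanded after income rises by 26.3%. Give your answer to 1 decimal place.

949.5

%ΔQ ≈ η × %ΔI = 1.3 × 26.3% = 34.19%.
New Q ≈ 707.6 × (1 + 0.3419) = 949.5.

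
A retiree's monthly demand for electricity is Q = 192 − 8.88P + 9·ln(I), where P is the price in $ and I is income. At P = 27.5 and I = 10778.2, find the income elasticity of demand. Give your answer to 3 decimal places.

At P = 27.5, I = 10778.2: Q = 31.368.
Holding P constant, ∂Q/∂I = 9/I = 0.000835019.
η_I = (∂Q/∂I)·(I/Q) = 0.000835019 × (10778.2/31.368) = 0.287.

0.287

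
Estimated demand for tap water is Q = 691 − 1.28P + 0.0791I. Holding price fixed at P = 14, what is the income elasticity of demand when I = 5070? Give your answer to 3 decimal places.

0.373

At P = 14, I = 5070: Q = 1074.117.
Holding P constant, ∂Q/∂I = 0.0791.
η_I = (∂Q/∂I)·(I/Q) = 0.0791 × (5070/1074.117) = 0.373.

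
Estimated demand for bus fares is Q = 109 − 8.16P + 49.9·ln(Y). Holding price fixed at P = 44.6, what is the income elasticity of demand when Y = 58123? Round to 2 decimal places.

0.17

At P = 44.6, Y = 58123: Q = 292.483.
Holding P constant, ∂Q/∂Y = 49.9/Y = 0.000858524.
η_Y = (∂Q/∂Y)·(Y/Q) = 0.000858524 × (58123/292.483) = 0.17.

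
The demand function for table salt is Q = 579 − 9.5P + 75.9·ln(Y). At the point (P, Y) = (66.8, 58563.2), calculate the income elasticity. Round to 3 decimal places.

At P = 66.8, Y = 58563.2: Q = 777.620.
Holding P constant, ∂Q/∂Y = 75.9/Y = 0.00129604.
η_Y = (∂Q/∂Y)·(Y/Q) = 0.00129604 × (58563.2/777.620) = 0.098.

0.098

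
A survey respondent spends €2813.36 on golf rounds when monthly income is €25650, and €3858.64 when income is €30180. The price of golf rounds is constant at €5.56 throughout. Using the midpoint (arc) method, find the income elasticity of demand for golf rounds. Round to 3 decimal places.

1.931

With a constant price, Q₁ = 2813.36/5.56 = 506.000 and Q₂ = 3858.64/5.56 = 694.000 (equivalently, work directly with expenditure since P cancels).
Midpoint %ΔQ = (3858.64 − 2813.36)/3336.00 = 0.31333; midpoint %ΔI = (30180 − 25650)/27915 = 0.16228.
η = 0.31333 / 0.16228 = 1.931.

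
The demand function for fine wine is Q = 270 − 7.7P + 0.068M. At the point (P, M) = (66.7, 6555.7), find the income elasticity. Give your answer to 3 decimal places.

At P = 66.7, M = 6555.7: Q = 202.198.
Holding P constant, ∂Q/∂M = 0.068.
η_M = (∂Q/∂M)·(M/Q) = 0.068 × (6555.7/202.198) = 2.205.

2.205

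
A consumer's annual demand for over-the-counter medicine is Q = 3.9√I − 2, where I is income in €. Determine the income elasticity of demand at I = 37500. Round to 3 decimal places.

At I = 37500: Q = 753.232.
dQ/dI = 3.9/(2√I) = 0.0100698 at this income.
η = (dQ/dI)·(I/Q) = 0.0100698 × (37500/753.232) = 0.501.

0.501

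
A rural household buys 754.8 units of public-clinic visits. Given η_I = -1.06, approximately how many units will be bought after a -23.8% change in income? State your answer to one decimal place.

%ΔQ ≈ η × %ΔI = -1.06 × (-23.8%) = 25.228%.
New Q ≈ 754.8 × (1 + 0.25228) = 945.2.

945.2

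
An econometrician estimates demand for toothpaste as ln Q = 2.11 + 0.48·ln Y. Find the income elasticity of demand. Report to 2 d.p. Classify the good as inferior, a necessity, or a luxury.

0.48 (necessity)

In a log-linear demand, the coefficient on ln Y is the income elasticity.
So η = 0.48.
0 < η < 1 ⇒ necessity.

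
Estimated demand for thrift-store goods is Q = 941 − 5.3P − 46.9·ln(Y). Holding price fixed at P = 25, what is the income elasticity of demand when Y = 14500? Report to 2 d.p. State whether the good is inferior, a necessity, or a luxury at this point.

At P = 25, Y = 14500: Q = 359.109.
Holding P constant, ∂Q/∂Y = -46.9/Y = -0.00323448.
η_Y = (∂Q/∂Y)·(Y/Q) = -0.00323448 × (14500/359.109) = -0.13.
Since η < 0, this is an inferior good.

-0.13 (inferior good)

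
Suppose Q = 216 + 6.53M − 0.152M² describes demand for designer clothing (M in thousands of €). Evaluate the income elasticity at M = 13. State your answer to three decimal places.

At M = 13: Q = 275.2020.
dQ/dM = 6.53 − 0.304M = 2.57800.
η = (dQ/dM)·(M/Q) = 2.57800 × (13/275.2020) = 0.122.

0.122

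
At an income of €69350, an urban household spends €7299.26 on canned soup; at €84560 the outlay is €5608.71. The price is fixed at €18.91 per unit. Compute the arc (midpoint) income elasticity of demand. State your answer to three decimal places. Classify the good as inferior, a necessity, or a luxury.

With a constant price, Q₁ = 7299.26/18.91 = 386.000 and Q₂ = 5608.71/18.91 = 296.600 (equivalently, work directly with expenditure since P cancels).
Midpoint %ΔQ = (5608.71 − 7299.26)/6453.99 = -0.26194; midpoint %ΔI = (84560 − 69350)/76955 = 0.19765.
η = -0.26194 / 0.19765 = -1.325.
η < 0 ⇒ inferior good.

-1.325 (inferior good)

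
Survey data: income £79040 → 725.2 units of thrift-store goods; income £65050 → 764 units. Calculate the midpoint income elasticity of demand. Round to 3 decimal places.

-0.268

ΔQ = 764 − 725.2 = 38.8; midpoint Q̄ = (725.2 + 764)/2 = 744.6.
ΔI = 65050 − 79040 = -13990; midpoint Ī = (79040 + 65050)/2 = 72045.
η = (ΔQ/Q̄) ÷ (ΔI/Ī) = (38.8/744.6) ÷ (-13990/72045) = -0.268.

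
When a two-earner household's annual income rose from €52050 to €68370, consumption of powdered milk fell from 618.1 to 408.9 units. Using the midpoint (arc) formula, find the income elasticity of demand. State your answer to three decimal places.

-1.503

ΔQ = 408.9 − 618.1 = -209.2; midpoint Q̄ = (618.1 + 408.9)/2 = 513.5.
ΔI = 68370 − 52050 = 16320; midpoint Ī = (52050 + 68370)/2 = 60210.
η = (ΔQ/Q̄) ÷ (ΔI/Ī) = (-209.2/513.5) ÷ (16320/60210) = -1.503.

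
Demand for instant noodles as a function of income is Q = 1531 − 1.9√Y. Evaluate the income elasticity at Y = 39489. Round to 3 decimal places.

At Y = 39489: Q = 1153.435.
dQ/dY = -1.9/(2√Y) = -0.00478063 at this income.
η = (dQ/dY)·(Y/Q) = -0.00478063 × (39489/1153.435) = -0.164.

-0.164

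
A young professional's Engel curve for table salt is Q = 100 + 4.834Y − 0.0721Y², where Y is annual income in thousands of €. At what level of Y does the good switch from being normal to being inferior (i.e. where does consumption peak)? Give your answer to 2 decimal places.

33.52

dQ/dY = 4.834 − 0.1442Y.
The good is inferior where dQ/dY < 0. Setting dQ/dY = 0 gives Y = 4.834 / 0.1442 = 33.52.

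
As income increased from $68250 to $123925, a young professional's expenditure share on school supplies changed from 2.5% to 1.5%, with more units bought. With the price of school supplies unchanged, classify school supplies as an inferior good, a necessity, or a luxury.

necessity

Quantity rises but the budget share falls as income rises, so 0 < η < 1.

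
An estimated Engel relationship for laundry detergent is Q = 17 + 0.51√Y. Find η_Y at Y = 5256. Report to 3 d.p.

0.343

At Y = 5256: Q = 53.974.
dQ/dY = 0.51/(2√Y) = 0.00351733 at this income.
η = (dQ/dY)·(Y/Q) = 0.00351733 × (5256/53.974) = 0.343.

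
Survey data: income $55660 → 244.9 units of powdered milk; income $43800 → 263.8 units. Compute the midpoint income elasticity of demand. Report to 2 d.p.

-0.31

ΔQ = 263.8 − 244.9 = 18.9; midpoint Q̄ = (244.9 + 263.8)/2 = 254.35.
ΔI = 43800 − 55660 = -11860; midpoint Ī = (55660 + 43800)/2 = 49730.
η = (ΔQ/Q̄) ÷ (ΔI/Ī) = (18.9/254.35) ÷ (-11860/49730) = -0.31.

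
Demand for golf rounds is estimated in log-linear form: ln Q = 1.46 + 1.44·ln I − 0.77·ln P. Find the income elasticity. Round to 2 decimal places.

In a log-linear demand, the coefficient on ln I is the income elasticity.
So η = 1.44.

1.44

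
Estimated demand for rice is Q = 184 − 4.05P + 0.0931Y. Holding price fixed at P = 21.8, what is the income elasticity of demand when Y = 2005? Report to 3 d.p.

0.661

At P = 21.8, Y = 2005: Q = 282.376.
Holding P constant, ∂Q/∂Y = 0.0931.
η_Y = (∂Q/∂Y)·(Y/Q) = 0.0931 × (2005/282.376) = 0.661.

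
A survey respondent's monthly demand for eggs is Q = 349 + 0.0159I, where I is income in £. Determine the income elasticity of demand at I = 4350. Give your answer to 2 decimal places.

At I = 4350: Q = 418.165.
dQ/dI = 0.0159.
η = (dQ/dI)·(I/Q) = 0.0159 × (4350/418.165) = 0.17.

0.17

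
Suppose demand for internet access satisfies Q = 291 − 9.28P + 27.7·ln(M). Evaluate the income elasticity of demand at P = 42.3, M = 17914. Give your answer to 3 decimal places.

At P = 42.3, M = 17914: Q = 169.731.
Holding P constant, ∂Q/∂M = 27.7/M = 0.00154628.
η_M = (∂Q/∂M)·(M/Q) = 0.00154628 × (17914/169.731) = 0.163.

0.163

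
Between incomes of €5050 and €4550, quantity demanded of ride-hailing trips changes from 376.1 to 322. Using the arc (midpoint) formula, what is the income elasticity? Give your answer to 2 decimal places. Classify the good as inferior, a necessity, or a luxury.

ΔQ = 322 − 376.1 = -54.1; midpoint Q̄ = (376.1 + 322)/2 = 349.05.
ΔI = 4550 − 5050 = -500; midpoint Ī = (5050 + 4550)/2 = 4800.
η = (ΔQ/Q̄) ÷ (ΔI/Ī) = (-54.1/349.05) ÷ (-500/4800) = 1.49.
η > 1 ⇒ luxury.

1.49 (luxury)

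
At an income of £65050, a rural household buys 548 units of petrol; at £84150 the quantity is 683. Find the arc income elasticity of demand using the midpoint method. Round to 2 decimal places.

ΔQ = 683 − 548 = 135; midpoint Q̄ = (548 + 683)/2 = 615.5.
ΔI = 84150 − 65050 = 19100; midpoint Ī = (65050 + 84150)/2 = 74600.
η = (ΔQ/Q̄) ÷ (ΔI/Ī) = (135/615.5) ÷ (19100/74600) = 0.86.

0.86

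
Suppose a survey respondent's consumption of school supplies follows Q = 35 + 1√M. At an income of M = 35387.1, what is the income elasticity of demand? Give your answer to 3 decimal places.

At M = 35387.1: Q = 223.115.
dQ/dM = 1/(2√M) = 0.00265795 at this income.
η = (dQ/dM)·(M/Q) = 0.00265795 × (35387.1/223.115) = 0.422.

0.422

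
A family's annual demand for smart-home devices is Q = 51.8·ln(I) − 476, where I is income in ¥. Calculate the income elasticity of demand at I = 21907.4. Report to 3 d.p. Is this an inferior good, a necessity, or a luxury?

1.242 (luxury)

At I = 21907.4: Q = 41.719.
dQ/dI = 51.8/I = 0.0023645 at this income.
η = (dQ/dI)·(I/Q) = 0.0023645 × (21907.4/41.719) = 1.242.
Since η > 1, the good is a luxury.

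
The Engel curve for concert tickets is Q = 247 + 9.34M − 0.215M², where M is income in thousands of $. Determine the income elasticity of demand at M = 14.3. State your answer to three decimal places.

At M = 14.3: Q = 336.5967.
dQ/dM = 9.34 − 0.43M = 3.19100.
η = (dQ/dM)·(M/Q) = 3.19100 × (14.3/336.5967) = 0.136.

0.136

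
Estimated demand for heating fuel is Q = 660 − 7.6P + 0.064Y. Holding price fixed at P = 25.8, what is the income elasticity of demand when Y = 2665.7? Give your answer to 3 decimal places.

0.269

At P = 25.8, Y = 2665.7: Q = 634.525.
Holding P constant, ∂Q/∂Y = 0.064.
η_Y = (∂Q/∂Y)·(Y/Q) = 0.064 × (2665.7/634.525) = 0.269.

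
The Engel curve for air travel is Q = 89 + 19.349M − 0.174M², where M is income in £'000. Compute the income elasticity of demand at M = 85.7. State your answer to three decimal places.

At M = 85.7: Q = 469.2680.
dQ/dM = 19.349 − 0.348M = -10.47460.
η = (dQ/dM)·(M/Q) = -10.47460 × (85.7/469.2680) = -1.913.

-1.913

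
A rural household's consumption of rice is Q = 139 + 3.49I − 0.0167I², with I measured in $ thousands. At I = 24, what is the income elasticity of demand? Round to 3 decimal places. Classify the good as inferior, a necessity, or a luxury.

0.303 (necessity)

At I = 24: Q = 213.1408.
dQ/dI = 3.49 − 0.0334I = 2.68840.
η = (dQ/dI)·(I/Q) = 2.68840 × (24/213.1408) = 0.303.
0 < η < 1 ⇒ necessity.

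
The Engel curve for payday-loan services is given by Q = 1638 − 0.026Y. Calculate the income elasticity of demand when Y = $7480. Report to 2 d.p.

-0.13

At Y = 7480: Q = 1443.520.
dQ/dY = −0.026.
η = (dQ/dY)·(Y/Q) = -0.026 × (7480/1443.520) = -0.13.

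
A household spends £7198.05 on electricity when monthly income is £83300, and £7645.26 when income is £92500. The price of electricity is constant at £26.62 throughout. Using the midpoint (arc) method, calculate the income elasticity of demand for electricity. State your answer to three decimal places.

0.576

With a constant price, Q₁ = 7198.05/26.62 = 270.400 and Q₂ = 7645.26/26.62 = 287.200 (equivalently, work directly with expenditure since P cancels).
Midpoint %ΔQ = (7645.26 − 7198.05)/7421.66 = 0.06026; midpoint %ΔI = (92500 − 83300)/87900 = 0.10466.
η = 0.06026 / 0.10466 = 0.576.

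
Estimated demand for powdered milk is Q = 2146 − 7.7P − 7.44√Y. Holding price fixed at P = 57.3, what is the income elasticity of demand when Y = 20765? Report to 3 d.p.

At P = 57.3, Y = 20765: Q = 632.681.
Holding P constant, ∂Q/∂Y = -7.44/(2√Y) = -0.0258153.
η_Y = (∂Q/∂Y)·(Y/Q) = -0.0258153 × (20765/632.681) = -0.847.

-0.847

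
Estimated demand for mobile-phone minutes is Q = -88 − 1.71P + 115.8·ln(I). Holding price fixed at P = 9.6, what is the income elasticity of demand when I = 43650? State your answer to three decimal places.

0.102

At P = 9.6, I = 43650: Q = 1132.786.
Holding P constant, ∂Q/∂I = 115.8/I = 0.00265292.
η_I = (∂Q/∂I)·(I/Q) = 0.00265292 × (43650/1132.786) = 0.102.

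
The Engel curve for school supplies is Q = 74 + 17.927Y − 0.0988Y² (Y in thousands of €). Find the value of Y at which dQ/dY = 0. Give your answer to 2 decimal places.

dQ/dY = 17.927 − 0.1976Y.
The good is inferior where dQ/dY < 0. Setting dQ/dY = 0 gives Y = 17.927 / 0.1976 = 90.72.

90.72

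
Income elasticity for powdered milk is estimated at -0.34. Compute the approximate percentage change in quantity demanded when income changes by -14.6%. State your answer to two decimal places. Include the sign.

%ΔQ ≈ η × %ΔI = -0.34 × (-14.6%) = 4.96%.

4.96%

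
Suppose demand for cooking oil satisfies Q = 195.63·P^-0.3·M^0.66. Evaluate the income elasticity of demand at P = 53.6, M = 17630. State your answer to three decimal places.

0.660

For a multiplicative demand Q = A·P^α·M^β, the income elasticity is β everywhere.
Here β = 0.66, so η = 0.660.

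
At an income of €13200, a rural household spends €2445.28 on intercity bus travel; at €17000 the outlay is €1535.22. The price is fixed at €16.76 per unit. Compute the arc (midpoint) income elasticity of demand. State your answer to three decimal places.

-1.817

With a constant price, Q₁ = 2445.28/16.76 = 145.900 and Q₂ = 1535.22/16.76 = 91.600 (equivalently, work directly with expenditure since P cancels).
Midpoint %ΔQ = (1535.22 − 2445.28)/1990.25 = -0.45726; midpoint %ΔI = (17000 − 13200)/15100 = 0.25166.
η = -0.45726 / 0.25166 = -1.817.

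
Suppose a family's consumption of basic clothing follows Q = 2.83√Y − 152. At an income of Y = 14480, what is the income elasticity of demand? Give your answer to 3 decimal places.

At Y = 14480: Q = 188.542.
dQ/dY = 2.83/(2√Y) = 0.011759 at this income.
η = (dQ/dY)·(Y/Q) = 0.011759 × (14480/188.542) = 0.903.

0.903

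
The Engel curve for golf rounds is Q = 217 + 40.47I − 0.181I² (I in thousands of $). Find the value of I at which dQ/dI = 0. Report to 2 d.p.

dQ/dI = 40.47 − 0.362I.
The good is inferior where dQ/dI < 0. Setting dQ/dI = 0 gives I = 40.47 / 0.362 = 111.80.

111.80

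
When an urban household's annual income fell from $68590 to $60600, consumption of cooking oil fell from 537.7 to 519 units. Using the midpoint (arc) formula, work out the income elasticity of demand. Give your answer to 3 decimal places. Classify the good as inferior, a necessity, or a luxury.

0.286 (necessity)

ΔQ = 519 − 537.7 = -18.7; midpoint Q̄ = (537.7 + 519)/2 = 528.35.
ΔI = 60600 − 68590 = -7990; midpoint Ī = (68590 + 60600)/2 = 64595.
η = (ΔQ/Q̄) ÷ (ΔI/Ī) = (-18.7/528.35) ÷ (-7990/64595) = 0.286.
0 < η < 1 ⇒ necessity.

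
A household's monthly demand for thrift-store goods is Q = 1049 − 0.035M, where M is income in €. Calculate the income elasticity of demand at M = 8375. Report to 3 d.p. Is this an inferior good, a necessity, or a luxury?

At M = 8375: Q = 755.875.
dQ/dM = −0.035.
η = (dQ/dM)·(M/Q) = -0.035 × (8375/755.875) = -0.388.
Since η < 0, the good is an inferior good.

-0.388 (inferior good)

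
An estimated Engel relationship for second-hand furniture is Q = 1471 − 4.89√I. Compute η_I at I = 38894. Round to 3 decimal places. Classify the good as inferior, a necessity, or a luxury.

-0.952 (inferior good)

At I = 38894: Q = 506.616.
dQ/dI = -4.89/(2√I) = -0.0123976 at this income.
η = (dQ/dI)·(I/Q) = -0.0123976 × (38894/506.616) = -0.952.
Since η < 0, the good is an inferior good.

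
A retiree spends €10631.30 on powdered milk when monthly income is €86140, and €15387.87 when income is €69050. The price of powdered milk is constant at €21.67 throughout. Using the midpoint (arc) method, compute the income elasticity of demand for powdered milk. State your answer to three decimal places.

-1.660

With a constant price, Q₁ = 10631.30/21.67 = 490.600 and Q₂ = 15387.87/21.67 = 710.100 (equivalently, work directly with expenditure since P cancels).
Midpoint %ΔQ = (15387.87 − 10631.30)/13009.59 = 0.36562; midpoint %ΔI = (69050 − 86140)/77595 = -0.22025.
η = 0.36562 / -0.22025 = -1.660.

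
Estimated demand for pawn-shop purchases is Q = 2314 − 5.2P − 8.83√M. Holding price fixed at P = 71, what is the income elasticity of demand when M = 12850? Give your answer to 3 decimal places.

At P = 71, M = 12850: Q = 943.850.
Holding P constant, ∂Q/∂M = -8.83/(2√M) = -0.0389475.
η_M = (∂Q/∂M)·(M/Q) = -0.0389475 × (12850/943.850) = -0.530.

-0.530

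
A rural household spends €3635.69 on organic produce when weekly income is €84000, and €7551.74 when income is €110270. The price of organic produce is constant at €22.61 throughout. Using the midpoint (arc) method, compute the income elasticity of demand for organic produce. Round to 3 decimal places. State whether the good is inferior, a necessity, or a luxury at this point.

2.589 (luxury)

With a constant price, Q₁ = 3635.69/22.61 = 160.800 and Q₂ = 7551.74/22.61 = 334.000 (equivalently, work directly with expenditure since P cancels).
Midpoint %ΔQ = (7551.74 − 3635.69)/5593.72 = 0.70008; midpoint %ΔI = (110270 − 84000)/97135 = 0.27045.
η = 0.70008 / 0.27045 = 2.589.
η > 1 ⇒ luxury.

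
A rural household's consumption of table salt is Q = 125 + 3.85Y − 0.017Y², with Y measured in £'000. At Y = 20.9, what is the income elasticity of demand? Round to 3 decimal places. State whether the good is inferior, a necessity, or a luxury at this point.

0.331 (necessity)

At Y = 20.9: Q = 198.0392.
dQ/dY = 3.85 − 0.034Y = 3.13940.
η = (dQ/dY)·(Y/Q) = 3.13940 × (20.9/198.0392) = 0.331.
0 < η < 1 ⇒ necessity.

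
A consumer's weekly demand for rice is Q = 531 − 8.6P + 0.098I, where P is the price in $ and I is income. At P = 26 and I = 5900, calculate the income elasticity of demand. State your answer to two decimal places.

0.65

At P = 26, I = 5900: Q = 885.600.
Holding P constant, ∂Q/∂I = 0.098.
η_I = (∂Q/∂I)·(I/Q) = 0.098 × (5900/885.600) = 0.65.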